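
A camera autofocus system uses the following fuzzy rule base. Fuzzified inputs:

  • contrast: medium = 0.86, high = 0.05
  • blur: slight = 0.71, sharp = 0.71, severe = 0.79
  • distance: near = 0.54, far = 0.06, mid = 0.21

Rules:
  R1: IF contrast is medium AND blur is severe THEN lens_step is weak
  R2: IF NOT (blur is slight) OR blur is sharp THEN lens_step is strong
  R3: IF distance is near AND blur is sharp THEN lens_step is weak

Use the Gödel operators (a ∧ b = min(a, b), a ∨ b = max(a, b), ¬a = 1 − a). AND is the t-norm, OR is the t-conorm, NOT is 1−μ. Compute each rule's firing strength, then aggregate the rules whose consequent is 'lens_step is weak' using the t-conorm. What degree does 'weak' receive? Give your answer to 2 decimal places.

R1: medium=0.86, severe=0.79; AND[min(a, b)] → w = 0.79
R2: ¬slight=1−0.71=0.29, sharp=0.71; OR[max(a, b)] → w = 0.71
R3: near=0.54, sharp=0.71; AND[min(a, b)] → w = 0.54
Rules with consequent 'weak': {R1, R3} → strengths 0.79, 0.54
Aggregate via t-conorm [max(a, b)]: 0.79

0.79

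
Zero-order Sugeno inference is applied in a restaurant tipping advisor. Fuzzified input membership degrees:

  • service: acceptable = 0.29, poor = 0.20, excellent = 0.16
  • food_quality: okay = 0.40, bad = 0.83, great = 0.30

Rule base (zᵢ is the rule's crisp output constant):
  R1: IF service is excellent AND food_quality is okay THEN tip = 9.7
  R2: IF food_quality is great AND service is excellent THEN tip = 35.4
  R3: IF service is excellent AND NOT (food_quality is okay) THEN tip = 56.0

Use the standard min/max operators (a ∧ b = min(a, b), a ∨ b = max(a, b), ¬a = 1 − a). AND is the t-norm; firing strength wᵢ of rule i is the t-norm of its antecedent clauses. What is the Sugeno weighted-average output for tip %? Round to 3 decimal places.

33.700

R1 (z=9.7): excellent=0.16, okay=0.40; AND[min(a, b)] → w = 0.16
R2 (z=35.4): great=0.30, excellent=0.16; AND[min(a, b)] → w = 0.16
R3 (z=56.0): excellent=0.16, ¬okay=1−0.40=0.60; AND[min(a, b)] → w = 0.16
Weighted average = (0.16·9.7 + 0.16·35.4 + 0.16·56.0) / (0.16 + 0.16 + 0.16)
  = 16.1760 / 0.4800 = 33.700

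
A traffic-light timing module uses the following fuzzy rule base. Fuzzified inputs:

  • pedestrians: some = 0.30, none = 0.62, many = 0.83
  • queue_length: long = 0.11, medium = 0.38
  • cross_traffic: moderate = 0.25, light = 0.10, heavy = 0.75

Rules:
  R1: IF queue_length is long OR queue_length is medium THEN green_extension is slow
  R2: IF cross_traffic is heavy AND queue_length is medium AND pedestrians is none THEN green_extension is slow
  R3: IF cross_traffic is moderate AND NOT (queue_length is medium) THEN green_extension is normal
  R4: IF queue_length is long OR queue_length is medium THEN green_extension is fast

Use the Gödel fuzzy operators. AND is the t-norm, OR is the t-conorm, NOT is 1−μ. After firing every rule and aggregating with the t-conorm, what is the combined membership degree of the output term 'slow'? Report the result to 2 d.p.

R1: long=0.11, medium=0.38; OR[max(a, b)] → w = 0.38
R2: heavy=0.75, medium=0.38, none=0.62; AND[min(a, b)] → w = 0.38
R3: moderate=0.25, ¬medium=1−0.38=0.62; AND[min(a, b)] → w = 0.25
R4: long=0.11, medium=0.38; OR[max(a, b)] → w = 0.38
Rules with consequent 'slow': {R1, R2} → strengths 0.38, 0.38
Aggregate via t-conorm [max(a, b)]: 0.38

0.38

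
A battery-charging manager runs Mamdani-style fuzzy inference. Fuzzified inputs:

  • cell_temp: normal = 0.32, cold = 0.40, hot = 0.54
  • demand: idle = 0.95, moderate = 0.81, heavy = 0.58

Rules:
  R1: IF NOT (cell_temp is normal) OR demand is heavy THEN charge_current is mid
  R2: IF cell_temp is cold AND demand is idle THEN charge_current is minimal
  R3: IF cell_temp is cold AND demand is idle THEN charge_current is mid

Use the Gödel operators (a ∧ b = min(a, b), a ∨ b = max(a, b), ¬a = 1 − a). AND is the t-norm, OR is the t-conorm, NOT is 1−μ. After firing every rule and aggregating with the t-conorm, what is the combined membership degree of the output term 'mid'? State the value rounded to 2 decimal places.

0.68

R1: ¬normal=1−0.32=0.68, heavy=0.58; OR[max(a, b)] → w = 0.68
R2: cold=0.40, idle=0.95; AND[min(a, b)] → w = 0.40
R3: cold=0.40, idle=0.95; AND[min(a, b)] → w = 0.40
Rules with consequent 'mid': {R1, R3} → strengths 0.68, 0.40
Aggregate via t-conorm [max(a, b)]: 0.68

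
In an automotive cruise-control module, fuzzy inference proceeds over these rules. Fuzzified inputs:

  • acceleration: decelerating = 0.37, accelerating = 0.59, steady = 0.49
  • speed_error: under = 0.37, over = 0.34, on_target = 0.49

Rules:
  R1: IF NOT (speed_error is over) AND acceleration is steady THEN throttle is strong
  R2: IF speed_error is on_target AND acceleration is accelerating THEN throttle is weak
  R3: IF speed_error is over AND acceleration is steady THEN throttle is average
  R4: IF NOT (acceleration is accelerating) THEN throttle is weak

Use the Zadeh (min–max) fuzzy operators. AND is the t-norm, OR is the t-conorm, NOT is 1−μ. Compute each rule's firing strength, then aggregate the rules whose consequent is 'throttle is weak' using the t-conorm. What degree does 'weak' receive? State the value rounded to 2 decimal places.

R1: ¬over=1−0.34=0.66, steady=0.49; AND[min(a, b)] → w = 0.49
R2: on_target=0.49, accelerating=0.59; AND[min(a, b)] → w = 0.49
R3: over=0.34, steady=0.49; AND[min(a, b)] → w = 0.34
R4: ¬accelerating=1−0.59=0.41 → w = 0.41
Rules with consequent 'weak': {R2, R4} → strengths 0.49, 0.41
Aggregate via t-conorm [max(a, b)]: 0.49

0.49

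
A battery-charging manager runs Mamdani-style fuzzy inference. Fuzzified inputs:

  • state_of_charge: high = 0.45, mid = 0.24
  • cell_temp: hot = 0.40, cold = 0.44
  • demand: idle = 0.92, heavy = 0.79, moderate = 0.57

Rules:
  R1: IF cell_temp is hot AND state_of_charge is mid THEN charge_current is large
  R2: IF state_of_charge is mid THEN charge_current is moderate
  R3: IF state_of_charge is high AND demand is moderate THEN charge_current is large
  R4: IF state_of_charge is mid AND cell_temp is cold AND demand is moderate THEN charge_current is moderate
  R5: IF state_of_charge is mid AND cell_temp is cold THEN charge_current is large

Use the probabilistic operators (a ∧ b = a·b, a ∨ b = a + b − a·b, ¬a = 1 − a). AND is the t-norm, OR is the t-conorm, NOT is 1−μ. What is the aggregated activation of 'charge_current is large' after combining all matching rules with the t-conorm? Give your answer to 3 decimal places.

R1: hot=0.40, mid=0.24; AND[a·b] → w = 0.0960
R2: mid=0.24 → w = 0.2400
R3: high=0.45, moderate=0.57; AND[a·b] → w = 0.2565
R4: mid=0.24, cold=0.44, moderate=0.57; AND[a·b] → w = 0.0602
R5: mid=0.24, cold=0.44; AND[a·b] → w = 0.1056
Rules with consequent 'large': {R1, R3, R5} → strengths 0.0960, 0.2565, 0.1056
Aggregate via t-conorm [a + b − a·b]: 0.3989

0.399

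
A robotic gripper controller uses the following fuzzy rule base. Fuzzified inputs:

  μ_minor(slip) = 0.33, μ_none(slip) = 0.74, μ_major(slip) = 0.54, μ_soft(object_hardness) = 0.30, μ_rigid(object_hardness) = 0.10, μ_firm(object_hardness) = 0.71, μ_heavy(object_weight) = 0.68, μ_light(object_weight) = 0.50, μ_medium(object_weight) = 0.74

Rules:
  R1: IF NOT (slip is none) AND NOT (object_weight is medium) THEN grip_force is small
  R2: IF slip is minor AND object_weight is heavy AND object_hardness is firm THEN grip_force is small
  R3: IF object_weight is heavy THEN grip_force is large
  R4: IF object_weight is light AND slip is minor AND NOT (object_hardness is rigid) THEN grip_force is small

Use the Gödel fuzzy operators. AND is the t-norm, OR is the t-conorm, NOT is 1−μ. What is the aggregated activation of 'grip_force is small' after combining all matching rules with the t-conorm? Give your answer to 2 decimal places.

0.33

R1: ¬none=1−0.74=0.26, ¬medium=1−0.74=0.26; AND[min(a, b)] → w = 0.26
R2: minor=0.33, heavy=0.68, firm=0.71; AND[min(a, b)] → w = 0.33
R3: heavy=0.68 → w = 0.68
R4: light=0.50, minor=0.33, ¬rigid=1−0.10=0.90; AND[min(a, b)] → w = 0.33
Rules with consequent 'small': {R1, R2, R4} → strengths 0.26, 0.33, 0.33
Aggregate via t-conorm [max(a, b)]: 0.33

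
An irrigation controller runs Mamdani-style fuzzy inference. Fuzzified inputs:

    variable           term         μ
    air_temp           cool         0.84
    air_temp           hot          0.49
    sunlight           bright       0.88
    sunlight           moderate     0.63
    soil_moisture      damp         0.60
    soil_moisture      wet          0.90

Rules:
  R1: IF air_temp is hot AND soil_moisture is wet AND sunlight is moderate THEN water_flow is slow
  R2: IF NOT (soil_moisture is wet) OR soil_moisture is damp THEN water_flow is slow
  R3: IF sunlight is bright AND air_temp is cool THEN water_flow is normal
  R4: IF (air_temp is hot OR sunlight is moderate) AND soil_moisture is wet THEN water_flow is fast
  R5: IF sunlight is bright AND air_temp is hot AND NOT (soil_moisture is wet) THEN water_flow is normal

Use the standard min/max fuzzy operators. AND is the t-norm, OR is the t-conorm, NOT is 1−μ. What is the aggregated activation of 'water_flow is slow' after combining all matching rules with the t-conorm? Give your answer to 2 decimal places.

0.60

R1: hot=0.49, wet=0.90, moderate=0.63; AND[min(a, b)] → w = 0.49
R2: ¬wet=1−0.90=0.10, damp=0.60; OR[max(a, b)] → w = 0.60
R3: bright=0.88, cool=0.84; AND[min(a, b)] → w = 0.84
R4: (hot=0.49 OR moderate=0.63) = 0.63; AND[min(a, b)] with wet=0.90 → w = 0.63
R5: bright=0.88, hot=0.49, ¬wet=1−0.90=0.10; AND[min(a, b)] → w = 0.10
Rules with consequent 'slow': {R1, R2} → strengths 0.49, 0.60
Aggregate via t-conorm [max(a, b)]: 0.60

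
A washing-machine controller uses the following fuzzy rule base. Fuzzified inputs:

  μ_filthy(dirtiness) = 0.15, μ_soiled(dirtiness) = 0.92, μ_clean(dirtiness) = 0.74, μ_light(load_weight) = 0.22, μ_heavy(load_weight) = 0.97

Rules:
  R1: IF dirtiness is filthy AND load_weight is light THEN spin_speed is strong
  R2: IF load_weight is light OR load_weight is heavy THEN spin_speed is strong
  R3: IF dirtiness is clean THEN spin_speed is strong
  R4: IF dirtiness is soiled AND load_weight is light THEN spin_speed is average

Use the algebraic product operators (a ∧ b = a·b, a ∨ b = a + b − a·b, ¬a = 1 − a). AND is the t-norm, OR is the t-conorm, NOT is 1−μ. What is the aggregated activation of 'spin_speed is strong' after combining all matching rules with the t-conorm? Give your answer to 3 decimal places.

R1: filthy=0.15, light=0.22; AND[a·b] → w = 0.0330
R2: light=0.22, heavy=0.97; OR[a + b − a·b] → w = 0.9766
R3: clean=0.74 → w = 0.7400
R4: soiled=0.92, light=0.22; AND[a·b] → w = 0.2024
Rules with consequent 'strong': {R1, R2, R3} → strengths 0.0330, 0.9766, 0.7400
Aggregate via t-conorm [a + b − a·b]: 0.9941

0.994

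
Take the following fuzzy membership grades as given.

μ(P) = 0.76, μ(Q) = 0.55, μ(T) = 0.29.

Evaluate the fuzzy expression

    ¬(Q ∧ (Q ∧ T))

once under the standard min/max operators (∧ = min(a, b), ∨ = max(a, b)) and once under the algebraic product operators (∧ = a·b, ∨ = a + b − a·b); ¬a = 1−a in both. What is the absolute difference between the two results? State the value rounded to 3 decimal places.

0.202

Under standard min/max:
  Q ∧ T = min(a, b) on (0.55, 0.29) = 0.29
  Q ∧ (Q ∧ T) = min(a, b) on (0.55, 0.29) = 0.29
  ¬(Q ∧ (Q ∧ T)) = 1 − 0.29 = 0.71
  → value = 0.7100
Under algebraic product:
  Q ∧ T = a·b on (0.5500, 0.2900) = 0.1595
  Q ∧ (Q ∧ T) = a·b on (0.5500, 0.1595) = 0.0877
  ¬(Q ∧ (Q ∧ T)) = 1 − 0.0877 = 0.9123
  → value = 0.9123
|0.7100 − 0.9123| = 0.202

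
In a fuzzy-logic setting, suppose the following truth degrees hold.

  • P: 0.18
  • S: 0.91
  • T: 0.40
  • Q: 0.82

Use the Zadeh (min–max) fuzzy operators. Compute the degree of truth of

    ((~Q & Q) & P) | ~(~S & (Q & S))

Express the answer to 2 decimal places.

0.91

~Q = 1 − 0.82 = 0.18
~Q & Q = min(a, b) on (0.18, 0.82) = 0.18
(~Q & Q) & P = min(a, b) on (0.18, 0.18) = 0.18
~S = 1 − 0.91 = 0.09
Q & S = min(a, b) on (0.82, 0.91) = 0.82
~S & (Q & S) = min(a, b) on (0.09, 0.82) = 0.09
~(~S & (Q & S)) = 1 − 0.09 = 0.91
((~Q & Q) & P) | ~(~S & (Q & S)) = max(a, b) on (0.18, 0.91) = 0.91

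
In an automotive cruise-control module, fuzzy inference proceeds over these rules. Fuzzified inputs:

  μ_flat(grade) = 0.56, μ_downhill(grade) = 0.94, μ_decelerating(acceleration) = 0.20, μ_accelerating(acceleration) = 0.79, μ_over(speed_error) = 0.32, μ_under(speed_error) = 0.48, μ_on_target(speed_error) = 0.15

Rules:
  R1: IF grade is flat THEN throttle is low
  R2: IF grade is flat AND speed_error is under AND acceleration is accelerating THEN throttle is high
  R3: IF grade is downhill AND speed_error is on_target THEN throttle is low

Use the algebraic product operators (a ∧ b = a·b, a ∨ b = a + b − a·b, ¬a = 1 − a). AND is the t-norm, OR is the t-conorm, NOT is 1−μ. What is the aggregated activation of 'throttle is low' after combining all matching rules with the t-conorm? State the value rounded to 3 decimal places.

R1: flat=0.56 → w = 0.5600
R2: flat=0.56, under=0.48, accelerating=0.79; AND[a·b] → w = 0.2124
R3: downhill=0.94, on_target=0.15; AND[a·b] → w = 0.1410
Rules with consequent 'low': {R1, R3} → strengths 0.5600, 0.1410
Aggregate via t-conorm [a + b − a·b]: 0.6220

0.622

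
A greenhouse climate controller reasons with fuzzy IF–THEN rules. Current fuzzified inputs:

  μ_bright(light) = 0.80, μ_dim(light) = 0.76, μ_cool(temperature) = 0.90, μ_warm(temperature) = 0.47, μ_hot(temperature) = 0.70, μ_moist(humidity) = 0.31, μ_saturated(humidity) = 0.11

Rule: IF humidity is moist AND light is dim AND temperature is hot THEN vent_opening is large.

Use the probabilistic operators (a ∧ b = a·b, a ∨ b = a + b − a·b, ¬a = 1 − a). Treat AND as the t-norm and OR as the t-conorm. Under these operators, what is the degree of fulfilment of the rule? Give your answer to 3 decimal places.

0.165

firing strength: moist=0.31, dim=0.76, hot=0.70; AND[a·b] → w = 0.1649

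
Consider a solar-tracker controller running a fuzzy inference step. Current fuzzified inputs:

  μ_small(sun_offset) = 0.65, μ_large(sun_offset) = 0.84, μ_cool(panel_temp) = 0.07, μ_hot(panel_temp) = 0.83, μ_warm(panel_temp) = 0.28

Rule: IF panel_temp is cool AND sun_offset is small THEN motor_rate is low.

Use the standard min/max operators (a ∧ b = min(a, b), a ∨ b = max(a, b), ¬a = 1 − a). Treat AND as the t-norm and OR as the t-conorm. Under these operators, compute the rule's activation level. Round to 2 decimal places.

0.07

firing strength: cool=0.07, small=0.65; AND[min(a, b)] → w = 0.07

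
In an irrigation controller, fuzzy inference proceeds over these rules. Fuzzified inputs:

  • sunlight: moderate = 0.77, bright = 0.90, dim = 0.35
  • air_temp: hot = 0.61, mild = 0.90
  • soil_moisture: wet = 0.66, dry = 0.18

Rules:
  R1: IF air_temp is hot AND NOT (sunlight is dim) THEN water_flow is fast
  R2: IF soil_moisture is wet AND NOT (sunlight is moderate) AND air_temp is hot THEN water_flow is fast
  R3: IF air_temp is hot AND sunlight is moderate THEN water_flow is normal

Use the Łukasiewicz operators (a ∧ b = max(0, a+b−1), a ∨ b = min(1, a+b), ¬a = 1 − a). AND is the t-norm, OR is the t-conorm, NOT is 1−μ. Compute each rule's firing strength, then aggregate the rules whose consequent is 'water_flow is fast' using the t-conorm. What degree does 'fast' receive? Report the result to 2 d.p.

R1: hot=0.61, ¬dim=1−0.35=0.65; AND[max(0, a+b−1)] → w = 0.26
R2: wet=0.66, ¬moderate=1−0.77=0.23, hot=0.61; AND[max(0, a+b−1)] → w = 0.00
R3: hot=0.61, moderate=0.77; AND[max(0, a+b−1)] → w = 0.38
Rules with consequent 'fast': {R1, R2} → strengths 0.26, 0.00
Aggregate via t-conorm [min(1, a+b)]: 0.26

0.26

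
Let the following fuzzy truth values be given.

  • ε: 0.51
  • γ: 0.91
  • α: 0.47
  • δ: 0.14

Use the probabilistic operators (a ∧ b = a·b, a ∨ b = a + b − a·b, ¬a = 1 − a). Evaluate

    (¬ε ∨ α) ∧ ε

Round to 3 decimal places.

¬ε = 1 − 0.5100 = 0.4900
¬ε ∨ α = a + b − a·b on (0.4900, 0.4700) = 0.7297
(¬ε ∨ α) ∧ ε = a·b on (0.7297, 0.5100) = 0.3721

0.372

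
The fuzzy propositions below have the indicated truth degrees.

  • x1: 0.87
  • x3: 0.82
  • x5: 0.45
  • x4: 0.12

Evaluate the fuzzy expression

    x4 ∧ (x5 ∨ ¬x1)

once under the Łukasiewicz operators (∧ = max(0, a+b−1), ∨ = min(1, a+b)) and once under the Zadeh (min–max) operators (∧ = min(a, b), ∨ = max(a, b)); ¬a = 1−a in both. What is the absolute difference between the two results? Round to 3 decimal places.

0.120

Under Łukasiewicz:
  ¬x1 = 1 − 0.87 = 0.13
  x5 ∨ ¬x1 = min(1, a+b) on (0.45, 0.13) = 0.58
  x4 ∧ (x5 ∨ ¬x1) = max(0, a+b−1) on (0.12, 0.58) = 0.00
  → value = 0.0000
Under Zadeh (min–max):
  ¬x1 = 1 − 0.87 = 0.13
  x5 ∨ ¬x1 = max(a, b) on (0.45, 0.13) = 0.45
  x4 ∧ (x5 ∨ ¬x1) = min(a, b) on (0.12, 0.45) = 0.12
  → value = 0.1200
|0.0000 − 0.1200| = 0.120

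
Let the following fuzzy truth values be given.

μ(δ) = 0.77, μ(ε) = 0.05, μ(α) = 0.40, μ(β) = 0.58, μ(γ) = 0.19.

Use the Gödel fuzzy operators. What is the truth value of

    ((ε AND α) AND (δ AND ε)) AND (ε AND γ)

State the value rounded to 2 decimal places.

ε AND α = min(a, b) on (0.05, 0.40) = 0.05
δ AND ε = min(a, b) on (0.77, 0.05) = 0.05
(ε AND α) AND (δ AND ε) = min(a, b) on (0.05, 0.05) = 0.05
ε AND γ = min(a, b) on (0.05, 0.19) = 0.05
((ε AND α) AND (δ AND ε)) AND (ε AND γ) = min(a, b) on (0.05, 0.05) = 0.05

0.05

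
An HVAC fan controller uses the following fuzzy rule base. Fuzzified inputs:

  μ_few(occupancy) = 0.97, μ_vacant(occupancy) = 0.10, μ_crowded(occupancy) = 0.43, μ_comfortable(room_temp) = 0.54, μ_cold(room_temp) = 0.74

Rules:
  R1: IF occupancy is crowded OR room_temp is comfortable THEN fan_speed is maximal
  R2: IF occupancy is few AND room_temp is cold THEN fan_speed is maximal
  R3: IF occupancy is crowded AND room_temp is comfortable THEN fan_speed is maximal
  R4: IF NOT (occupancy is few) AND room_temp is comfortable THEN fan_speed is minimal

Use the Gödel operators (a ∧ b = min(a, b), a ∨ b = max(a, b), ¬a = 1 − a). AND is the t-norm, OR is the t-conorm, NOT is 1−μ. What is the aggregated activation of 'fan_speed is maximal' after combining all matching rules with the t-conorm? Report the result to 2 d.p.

R1: crowded=0.43, comfortable=0.54; OR[max(a, b)] → w = 0.54
R2: few=0.97, cold=0.74; AND[min(a, b)] → w = 0.74
R3: crowded=0.43, comfortable=0.54; AND[min(a, b)] → w = 0.43
R4: ¬few=1−0.97=0.03, comfortable=0.54; AND[min(a, b)] → w = 0.03
Rules with consequent 'maximal': {R1, R2, R3} → strengths 0.54, 0.74, 0.43
Aggregate via t-conorm [max(a, b)]: 0.74

0.74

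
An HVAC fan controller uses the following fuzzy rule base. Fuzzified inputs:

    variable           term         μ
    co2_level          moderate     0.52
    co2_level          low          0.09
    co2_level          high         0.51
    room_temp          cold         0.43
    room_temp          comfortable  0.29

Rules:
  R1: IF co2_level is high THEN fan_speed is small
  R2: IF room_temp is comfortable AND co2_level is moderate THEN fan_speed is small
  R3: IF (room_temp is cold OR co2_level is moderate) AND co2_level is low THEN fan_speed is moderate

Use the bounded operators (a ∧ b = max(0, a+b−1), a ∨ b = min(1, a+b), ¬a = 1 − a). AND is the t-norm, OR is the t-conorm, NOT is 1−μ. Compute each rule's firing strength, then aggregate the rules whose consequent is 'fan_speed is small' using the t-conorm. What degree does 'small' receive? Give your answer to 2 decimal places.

R1: high=0.51 → w = 0.51
R2: comfortable=0.29, moderate=0.52; AND[max(0, a+b−1)] → w = 0.00
R3: (cold=0.43 OR moderate=0.52) = 0.95; AND[max(0, a+b−1)] with low=0.09 → w = 0.04
Rules with consequent 'small': {R1, R2} → strengths 0.51, 0.00
Aggregate via t-conorm [min(1, a+b)]: 0.51

0.51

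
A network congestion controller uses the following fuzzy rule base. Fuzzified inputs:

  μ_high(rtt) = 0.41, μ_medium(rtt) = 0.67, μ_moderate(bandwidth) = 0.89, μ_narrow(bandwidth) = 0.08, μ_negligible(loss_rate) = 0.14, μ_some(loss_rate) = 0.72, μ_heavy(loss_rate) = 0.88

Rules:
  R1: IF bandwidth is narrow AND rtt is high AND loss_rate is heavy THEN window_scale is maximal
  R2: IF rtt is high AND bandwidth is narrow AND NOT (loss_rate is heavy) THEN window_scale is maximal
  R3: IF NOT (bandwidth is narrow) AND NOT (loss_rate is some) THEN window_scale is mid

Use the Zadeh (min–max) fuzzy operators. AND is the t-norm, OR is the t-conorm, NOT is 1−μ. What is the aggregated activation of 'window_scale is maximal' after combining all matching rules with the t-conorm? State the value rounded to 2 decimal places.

0.08

R1: narrow=0.08, high=0.41, heavy=0.88; AND[min(a, b)] → w = 0.08
R2: high=0.41, narrow=0.08, ¬heavy=1−0.88=0.12; AND[min(a, b)] → w = 0.08
R3: ¬narrow=1−0.08=0.92, ¬some=1−0.72=0.28; AND[min(a, b)] → w = 0.28
Rules with consequent 'maximal': {R1, R2} → strengths 0.08, 0.08
Aggregate via t-conorm [max(a, b)]: 0.08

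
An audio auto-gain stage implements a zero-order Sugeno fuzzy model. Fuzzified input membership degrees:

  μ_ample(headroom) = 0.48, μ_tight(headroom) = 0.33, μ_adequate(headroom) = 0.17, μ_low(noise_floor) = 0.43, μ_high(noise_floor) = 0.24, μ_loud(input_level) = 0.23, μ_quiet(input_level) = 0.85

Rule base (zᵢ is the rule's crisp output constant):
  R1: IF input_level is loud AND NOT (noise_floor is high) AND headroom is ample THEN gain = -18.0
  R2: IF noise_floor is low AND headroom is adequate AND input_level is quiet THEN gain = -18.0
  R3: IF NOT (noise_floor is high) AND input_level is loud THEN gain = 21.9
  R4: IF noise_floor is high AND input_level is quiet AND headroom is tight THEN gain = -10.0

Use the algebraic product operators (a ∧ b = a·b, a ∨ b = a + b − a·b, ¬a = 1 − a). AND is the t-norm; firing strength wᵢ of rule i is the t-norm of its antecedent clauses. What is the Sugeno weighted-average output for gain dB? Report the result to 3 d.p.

1.356

R1 (z=-18.0): loud=0.23, ¬high=1−0.24=0.76, ample=0.48; AND[a·b] → w = 0.0839
R2 (z=-18.0): low=0.43, adequate=0.17, quiet=0.85; AND[a·b] → w = 0.0621
R3 (z=21.9): ¬high=1−0.24=0.76, loud=0.23; AND[a·b] → w = 0.1748
R4 (z=-10.0): high=0.24, quiet=0.85, tight=0.33; AND[a·b] → w = 0.0673
Weighted average = (0.0839·-18.0 + 0.0621·-18.0 + 0.1748·21.9 + 0.0673·-10.0) / (0.0839 + 0.0621 + 0.1748 + 0.0673)
  = 0.5262 / 0.3882 = 1.356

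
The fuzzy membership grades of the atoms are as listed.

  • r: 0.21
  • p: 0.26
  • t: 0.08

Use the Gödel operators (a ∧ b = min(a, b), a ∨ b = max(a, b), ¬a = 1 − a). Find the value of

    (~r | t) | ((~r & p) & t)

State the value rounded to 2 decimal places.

0.79

~r = 1 − 0.21 = 0.79
~r | t = max(a, b) on (0.79, 0.08) = 0.79
~r = 1 − 0.21 = 0.79
~r & p = min(a, b) on (0.79, 0.26) = 0.26
(~r & p) & t = min(a, b) on (0.26, 0.08) = 0.08
(~r | t) | ((~r & p) & t) = max(a, b) on (0.79, 0.08) = 0.79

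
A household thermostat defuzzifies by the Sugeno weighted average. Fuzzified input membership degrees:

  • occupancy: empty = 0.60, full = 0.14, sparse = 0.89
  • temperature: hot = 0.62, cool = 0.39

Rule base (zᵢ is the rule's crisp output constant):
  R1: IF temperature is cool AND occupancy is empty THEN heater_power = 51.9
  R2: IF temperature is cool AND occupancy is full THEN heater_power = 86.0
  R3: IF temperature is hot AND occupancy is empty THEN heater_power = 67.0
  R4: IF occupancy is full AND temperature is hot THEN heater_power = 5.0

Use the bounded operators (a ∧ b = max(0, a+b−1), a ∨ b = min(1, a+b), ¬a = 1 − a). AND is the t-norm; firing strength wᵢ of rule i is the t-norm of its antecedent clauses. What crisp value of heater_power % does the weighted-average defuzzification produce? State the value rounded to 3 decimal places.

67.000

R1 (z=51.9): cool=0.39, empty=0.60; AND[max(0, a+b−1)] → w = 0.00
R2 (z=86.0): cool=0.39, full=0.14; AND[max(0, a+b−1)] → w = 0.00
R3 (z=67.0): hot=0.62, empty=0.60; AND[max(0, a+b−1)] → w = 0.22
R4 (z=5.0): full=0.14, hot=0.62; AND[max(0, a+b−1)] → w = 0.00
Weighted average = (0.00·51.9 + 0.00·86.0 + 0.22·67.0 + 0.00·5.0) / (0.00 + 0.00 + 0.22 + 0.00)
  = 14.7400 / 0.2200 = 67.000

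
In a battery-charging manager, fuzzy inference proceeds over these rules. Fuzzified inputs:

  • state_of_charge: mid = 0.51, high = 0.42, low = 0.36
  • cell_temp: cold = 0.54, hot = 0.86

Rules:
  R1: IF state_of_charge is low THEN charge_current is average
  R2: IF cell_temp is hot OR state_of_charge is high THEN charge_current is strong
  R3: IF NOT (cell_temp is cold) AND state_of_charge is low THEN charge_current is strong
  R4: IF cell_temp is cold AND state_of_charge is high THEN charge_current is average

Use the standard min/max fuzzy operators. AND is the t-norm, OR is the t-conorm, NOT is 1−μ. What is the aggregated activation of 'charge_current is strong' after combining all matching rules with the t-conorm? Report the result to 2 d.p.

0.86

R1: low=0.36 → w = 0.36
R2: hot=0.86, high=0.42; OR[max(a, b)] → w = 0.86
R3: ¬cold=1−0.54=0.46, low=0.36; AND[min(a, b)] → w = 0.36
R4: cold=0.54, high=0.42; AND[min(a, b)] → w = 0.42
Rules with consequent 'strong': {R2, R3} → strengths 0.86, 0.36
Aggregate via t-conorm [max(a, b)]: 0.86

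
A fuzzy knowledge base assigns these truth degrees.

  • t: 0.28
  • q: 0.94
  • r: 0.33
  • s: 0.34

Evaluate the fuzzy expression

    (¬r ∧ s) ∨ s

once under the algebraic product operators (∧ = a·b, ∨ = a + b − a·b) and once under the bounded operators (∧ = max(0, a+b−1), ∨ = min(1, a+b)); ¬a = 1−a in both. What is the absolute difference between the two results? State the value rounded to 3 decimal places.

0.140

Under algebraic product:
  ¬r = 1 − 0.3300 = 0.6700
  ¬r ∧ s = a·b on (0.6700, 0.3400) = 0.2278
  (¬r ∧ s) ∨ s = a + b − a·b on (0.2278, 0.3400) = 0.4903
  → value = 0.4903
Under bounded:
  ¬r = 1 − 0.33 = 0.67
  ¬r ∧ s = max(0, a+b−1) on (0.67, 0.34) = 0.01
  (¬r ∧ s) ∨ s = min(1, a+b) on (0.01, 0.34) = 0.35
  → value = 0.3500
|0.4903 − 0.3500| = 0.140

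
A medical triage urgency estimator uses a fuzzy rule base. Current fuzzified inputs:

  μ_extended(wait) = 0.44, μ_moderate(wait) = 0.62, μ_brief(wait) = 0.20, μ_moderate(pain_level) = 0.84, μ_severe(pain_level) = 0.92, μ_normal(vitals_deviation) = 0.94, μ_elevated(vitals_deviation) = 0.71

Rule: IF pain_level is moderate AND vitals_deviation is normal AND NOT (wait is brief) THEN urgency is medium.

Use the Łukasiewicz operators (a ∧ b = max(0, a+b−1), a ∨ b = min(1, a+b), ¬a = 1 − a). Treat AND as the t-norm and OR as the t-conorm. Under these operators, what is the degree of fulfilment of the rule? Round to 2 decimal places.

firing strength: moderate=0.84, normal=0.94, ¬brief=1−0.20=0.80; AND[max(0, a+b−1)] → w = 0.58

0.58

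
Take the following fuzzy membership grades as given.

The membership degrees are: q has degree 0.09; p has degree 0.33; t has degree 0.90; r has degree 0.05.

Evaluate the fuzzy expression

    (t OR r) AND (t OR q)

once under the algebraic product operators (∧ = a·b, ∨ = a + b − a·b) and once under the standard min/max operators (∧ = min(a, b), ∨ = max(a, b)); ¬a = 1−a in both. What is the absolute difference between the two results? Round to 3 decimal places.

0.077

Under algebraic product:
  t OR r = a + b − a·b on (0.9000, 0.0500) = 0.9050
  t OR q = a + b − a·b on (0.9000, 0.0900) = 0.9090
  (t OR r) AND (t OR q) = a·b on (0.9050, 0.9090) = 0.8226
  → value = 0.8226
Under standard min/max:
  t OR r = max(a, b) on (0.90, 0.05) = 0.90
  t OR q = max(a, b) on (0.90, 0.09) = 0.90
  (t OR r) AND (t OR q) = min(a, b) on (0.90, 0.90) = 0.90
  → value = 0.9000
|0.8226 − 0.9000| = 0.077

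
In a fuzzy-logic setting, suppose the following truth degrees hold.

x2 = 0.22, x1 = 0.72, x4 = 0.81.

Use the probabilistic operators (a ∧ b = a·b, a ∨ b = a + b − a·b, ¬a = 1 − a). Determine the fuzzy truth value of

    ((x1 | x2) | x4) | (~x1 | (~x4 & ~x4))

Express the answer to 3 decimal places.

x1 | x2 = a + b − a·b on (0.7200, 0.2200) = 0.7816
(x1 | x2) | x4 = a + b − a·b on (0.7816, 0.8100) = 0.9585
~x1 = 1 − 0.7200 = 0.2800
~x4 = 1 − 0.8100 = 0.1900
~x4 = 1 − 0.8100 = 0.1900
~x4 & ~x4 = a·b on (0.1900, 0.1900) = 0.0361
~x1 | (~x4 & ~x4) = a + b − a·b on (0.2800, 0.0361) = 0.3060
((x1 | x2) | x4) | (~x1 | (~x4 & ~x4)) = a + b − a·b on (0.9585, 0.3060) = 0.9712

0.971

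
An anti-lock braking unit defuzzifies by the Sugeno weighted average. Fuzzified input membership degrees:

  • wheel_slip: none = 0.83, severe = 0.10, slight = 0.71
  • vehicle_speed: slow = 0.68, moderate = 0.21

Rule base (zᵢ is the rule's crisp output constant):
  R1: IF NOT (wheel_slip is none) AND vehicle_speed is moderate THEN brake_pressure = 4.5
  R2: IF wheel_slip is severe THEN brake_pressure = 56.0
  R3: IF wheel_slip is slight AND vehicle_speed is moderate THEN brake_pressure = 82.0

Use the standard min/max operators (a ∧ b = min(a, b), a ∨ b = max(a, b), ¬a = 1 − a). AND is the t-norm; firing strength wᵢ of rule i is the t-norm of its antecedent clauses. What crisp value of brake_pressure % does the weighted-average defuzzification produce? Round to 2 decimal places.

R1 (z=4.5): ¬none=1−0.83=0.17, moderate=0.21; AND[min(a, b)] → w = 0.17
R2 (z=56.0): severe=0.10 → w = 0.10
R3 (z=82.0): slight=0.71, moderate=0.21; AND[min(a, b)] → w = 0.21
Weighted average = (0.17·4.5 + 0.10·56.0 + 0.21·82.0) / (0.17 + 0.10 + 0.21)
  = 23.5850 / 0.4800 = 49.14

49.14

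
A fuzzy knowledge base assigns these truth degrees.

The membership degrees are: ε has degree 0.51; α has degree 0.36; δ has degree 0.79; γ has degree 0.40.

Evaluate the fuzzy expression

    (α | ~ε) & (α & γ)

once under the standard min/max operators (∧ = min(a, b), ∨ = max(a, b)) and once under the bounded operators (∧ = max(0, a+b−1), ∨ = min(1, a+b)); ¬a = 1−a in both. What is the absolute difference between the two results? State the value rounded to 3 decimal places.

0.360

Under standard min/max:
  ~ε = 1 − 0.51 = 0.49
  α | ~ε = max(a, b) on (0.36, 0.49) = 0.49
  α & γ = min(a, b) on (0.36, 0.40) = 0.36
  (α | ~ε) & (α & γ) = min(a, b) on (0.49, 0.36) = 0.36
  → value = 0.3600
Under bounded:
  ~ε = 1 − 0.51 = 0.49
  α | ~ε = min(1, a+b) on (0.36, 0.49) = 0.85
  α & γ = max(0, a+b−1) on (0.36, 0.40) = 0.00
  (α | ~ε) & (α & γ) = max(0, a+b−1) on (0.85, 0.00) = 0.00
  → value = 0.0000
|0.3600 − 0.0000| = 0.360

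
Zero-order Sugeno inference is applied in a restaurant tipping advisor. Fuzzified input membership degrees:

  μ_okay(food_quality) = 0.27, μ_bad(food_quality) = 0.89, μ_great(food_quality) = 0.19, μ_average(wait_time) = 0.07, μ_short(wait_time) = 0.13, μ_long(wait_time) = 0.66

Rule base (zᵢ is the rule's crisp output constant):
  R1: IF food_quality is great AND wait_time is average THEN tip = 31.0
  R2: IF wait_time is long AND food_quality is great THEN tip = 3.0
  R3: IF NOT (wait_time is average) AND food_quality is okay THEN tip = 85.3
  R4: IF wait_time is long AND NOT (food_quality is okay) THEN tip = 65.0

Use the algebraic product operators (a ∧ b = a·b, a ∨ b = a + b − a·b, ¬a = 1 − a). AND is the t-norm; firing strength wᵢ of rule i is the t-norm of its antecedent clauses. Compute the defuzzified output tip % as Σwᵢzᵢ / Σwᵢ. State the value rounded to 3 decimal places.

R1 (z=31.0): great=0.19, average=0.07; AND[a·b] → w = 0.0133
R2 (z=3.0): long=0.66, great=0.19; AND[a·b] → w = 0.1254
R3 (z=85.3): ¬average=1−0.07=0.93, okay=0.27; AND[a·b] → w = 0.2511
R4 (z=65.0): long=0.66, ¬okay=1−0.27=0.73; AND[a·b] → w = 0.4818
Weighted average = (0.0133·31.0 + 0.1254·3.0 + 0.2511·85.3 + 0.4818·65.0) / (0.0133 + 0.1254 + 0.2511 + 0.4818)
  = 53.5243 / 0.8716 = 61.409

61.409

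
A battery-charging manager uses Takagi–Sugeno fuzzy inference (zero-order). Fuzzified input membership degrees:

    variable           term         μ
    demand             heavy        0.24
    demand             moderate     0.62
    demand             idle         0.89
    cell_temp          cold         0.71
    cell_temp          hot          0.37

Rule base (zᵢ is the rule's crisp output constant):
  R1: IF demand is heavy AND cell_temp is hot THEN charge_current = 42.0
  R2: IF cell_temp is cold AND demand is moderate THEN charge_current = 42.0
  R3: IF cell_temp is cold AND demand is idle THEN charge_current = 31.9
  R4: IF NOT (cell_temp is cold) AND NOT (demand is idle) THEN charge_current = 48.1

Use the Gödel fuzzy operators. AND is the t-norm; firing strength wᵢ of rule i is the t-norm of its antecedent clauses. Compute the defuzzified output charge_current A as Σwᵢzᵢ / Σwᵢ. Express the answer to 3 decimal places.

38.131

R1 (z=42.0): heavy=0.24, hot=0.37; AND[min(a, b)] → w = 0.24
R2 (z=42.0): cold=0.71, moderate=0.62; AND[min(a, b)] → w = 0.62
R3 (z=31.9): cold=0.71, idle=0.89; AND[min(a, b)] → w = 0.71
R4 (z=48.1): ¬cold=1−0.71=0.29, ¬idle=1−0.89=0.11; AND[min(a, b)] → w = 0.11
Weighted average = (0.24·42.0 + 0.62·42.0 + 0.71·31.9 + 0.11·48.1) / (0.24 + 0.62 + 0.71 + 0.11)
  = 64.0600 / 1.6800 = 38.131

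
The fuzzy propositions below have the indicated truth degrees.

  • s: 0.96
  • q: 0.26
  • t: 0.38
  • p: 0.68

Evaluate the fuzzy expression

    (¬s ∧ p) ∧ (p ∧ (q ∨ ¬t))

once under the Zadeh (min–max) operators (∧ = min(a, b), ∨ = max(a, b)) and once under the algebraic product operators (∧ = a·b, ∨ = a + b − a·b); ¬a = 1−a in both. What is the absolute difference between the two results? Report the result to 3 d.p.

0.027

Under Zadeh (min–max):
  ¬s = 1 − 0.96 = 0.04
  ¬s ∧ p = min(a, b) on (0.04, 0.68) = 0.04
  ¬t = 1 − 0.38 = 0.62
  q ∨ ¬t = max(a, b) on (0.26, 0.62) = 0.62
  p ∧ (q ∨ ¬t) = min(a, b) on (0.68, 0.62) = 0.62
  (¬s ∧ p) ∧ (p ∧ (q ∨ ¬t)) = min(a, b) on (0.04, 0.62) = 0.04
  → value = 0.0400
Under algebraic product:
  ¬s = 1 − 0.9600 = 0.0400
  ¬s ∧ p = a·b on (0.0400, 0.6800) = 0.0272
  ¬t = 1 − 0.3800 = 0.6200
  q ∨ ¬t = a + b − a·b on (0.2600, 0.6200) = 0.7188
  p ∧ (q ∨ ¬t) = a·b on (0.6800, 0.7188) = 0.4888
  (¬s ∧ p) ∧ (p ∧ (q ∨ ¬t)) = a·b on (0.0272, 0.4888) = 0.0133
  → value = 0.0133
|0.0400 − 0.0133| = 0.027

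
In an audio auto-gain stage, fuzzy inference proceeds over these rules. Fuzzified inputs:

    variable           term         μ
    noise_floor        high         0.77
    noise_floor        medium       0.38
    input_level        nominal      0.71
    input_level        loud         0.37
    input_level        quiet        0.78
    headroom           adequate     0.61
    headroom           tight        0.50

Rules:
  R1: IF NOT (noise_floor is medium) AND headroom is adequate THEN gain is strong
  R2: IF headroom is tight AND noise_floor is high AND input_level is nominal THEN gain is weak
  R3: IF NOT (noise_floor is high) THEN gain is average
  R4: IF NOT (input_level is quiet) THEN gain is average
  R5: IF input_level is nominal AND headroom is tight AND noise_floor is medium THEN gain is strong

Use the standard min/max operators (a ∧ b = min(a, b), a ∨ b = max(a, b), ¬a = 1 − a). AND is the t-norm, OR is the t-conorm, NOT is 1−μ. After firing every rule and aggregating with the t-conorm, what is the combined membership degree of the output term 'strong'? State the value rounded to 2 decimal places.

R1: ¬medium=1−0.38=0.62, adequate=0.61; AND[min(a, b)] → w = 0.61
R2: tight=0.50, high=0.77, nominal=0.71; AND[min(a, b)] → w = 0.50
R3: ¬high=1−0.77=0.23 → w = 0.23
R4: ¬quiet=1−0.78=0.22 → w = 0.22
R5: nominal=0.71, tight=0.50, medium=0.38; AND[min(a, b)] → w = 0.38
Rules with consequent 'strong': {R1, R5} → strengths 0.61, 0.38
Aggregate via t-conorm [max(a, b)]: 0.61

0.61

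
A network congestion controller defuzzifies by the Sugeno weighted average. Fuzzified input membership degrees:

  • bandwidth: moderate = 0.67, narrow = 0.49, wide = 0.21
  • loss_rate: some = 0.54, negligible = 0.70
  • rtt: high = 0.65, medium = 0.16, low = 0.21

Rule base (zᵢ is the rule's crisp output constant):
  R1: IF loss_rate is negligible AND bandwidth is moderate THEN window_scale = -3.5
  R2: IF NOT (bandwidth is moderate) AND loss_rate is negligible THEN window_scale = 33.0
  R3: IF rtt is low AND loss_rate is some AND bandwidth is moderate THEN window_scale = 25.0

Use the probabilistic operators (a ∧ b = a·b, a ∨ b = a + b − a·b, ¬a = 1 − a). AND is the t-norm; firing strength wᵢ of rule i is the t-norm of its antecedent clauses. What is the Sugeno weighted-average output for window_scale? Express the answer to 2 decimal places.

10.16

R1 (z=-3.5): negligible=0.70, moderate=0.67; AND[a·b] → w = 0.4690
R2 (z=33.0): ¬moderate=1−0.67=0.33, negligible=0.70; AND[a·b] → w = 0.2310
R3 (z=25.0): low=0.21, some=0.54, moderate=0.67; AND[a·b] → w = 0.0760
Weighted average = (0.4690·-3.5 + 0.2310·33.0 + 0.0760·25.0) / (0.4690 + 0.2310 + 0.0760)
  = 7.8809 / 0.7760 = 10.16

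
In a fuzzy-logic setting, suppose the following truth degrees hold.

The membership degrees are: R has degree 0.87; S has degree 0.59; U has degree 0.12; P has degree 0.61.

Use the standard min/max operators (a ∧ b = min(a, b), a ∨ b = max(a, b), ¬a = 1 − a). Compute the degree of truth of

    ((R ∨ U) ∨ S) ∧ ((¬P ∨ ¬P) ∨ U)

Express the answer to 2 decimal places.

0.39

R ∨ U = max(a, b) on (0.87, 0.12) = 0.87
(R ∨ U) ∨ S = max(a, b) on (0.87, 0.59) = 0.87
¬P = 1 − 0.61 = 0.39
¬P = 1 − 0.61 = 0.39
¬P ∨ ¬P = max(a, b) on (0.39, 0.39) = 0.39
(¬P ∨ ¬P) ∨ U = max(a, b) on (0.39, 0.12) = 0.39
((R ∨ U) ∨ S) ∧ ((¬P ∨ ¬P) ∨ U) = min(a, b) on (0.87, 0.39) = 0.39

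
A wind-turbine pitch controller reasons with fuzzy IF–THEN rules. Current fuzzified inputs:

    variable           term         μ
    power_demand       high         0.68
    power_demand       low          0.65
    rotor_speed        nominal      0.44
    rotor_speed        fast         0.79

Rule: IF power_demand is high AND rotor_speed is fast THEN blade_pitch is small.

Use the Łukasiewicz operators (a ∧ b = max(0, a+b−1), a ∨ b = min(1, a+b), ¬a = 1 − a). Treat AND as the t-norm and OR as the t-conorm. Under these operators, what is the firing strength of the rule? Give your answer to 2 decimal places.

firing strength: high=0.68, fast=0.79; AND[max(0, a+b−1)] → w = 0.47

0.47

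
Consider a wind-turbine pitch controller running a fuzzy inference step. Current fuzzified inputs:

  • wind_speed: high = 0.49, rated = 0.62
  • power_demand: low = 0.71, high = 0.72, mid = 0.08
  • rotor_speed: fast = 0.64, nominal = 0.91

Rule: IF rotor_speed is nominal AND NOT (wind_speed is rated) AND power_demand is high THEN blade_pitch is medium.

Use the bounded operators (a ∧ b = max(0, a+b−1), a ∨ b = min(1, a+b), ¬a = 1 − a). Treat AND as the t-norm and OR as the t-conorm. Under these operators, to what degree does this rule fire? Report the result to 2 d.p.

0.01

firing strength: nominal=0.91, ¬rated=1−0.62=0.38, high=0.72; AND[max(0, a+b−1)] → w = 0.01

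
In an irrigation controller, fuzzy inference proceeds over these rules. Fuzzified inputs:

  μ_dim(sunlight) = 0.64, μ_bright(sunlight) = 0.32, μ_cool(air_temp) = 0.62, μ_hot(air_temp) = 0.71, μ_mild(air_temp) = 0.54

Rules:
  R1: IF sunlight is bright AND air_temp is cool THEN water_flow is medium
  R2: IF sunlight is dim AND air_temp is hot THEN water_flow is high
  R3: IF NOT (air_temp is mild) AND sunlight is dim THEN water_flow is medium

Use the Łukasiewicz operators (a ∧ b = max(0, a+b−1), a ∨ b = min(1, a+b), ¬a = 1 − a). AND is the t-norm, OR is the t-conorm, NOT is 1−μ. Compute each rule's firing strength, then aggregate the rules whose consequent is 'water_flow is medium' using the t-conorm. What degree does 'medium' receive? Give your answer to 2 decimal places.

0.10

R1: bright=0.32, cool=0.62; AND[max(0, a+b−1)] → w = 0.00
R2: dim=0.64, hot=0.71; AND[max(0, a+b−1)] → w = 0.35
R3: ¬mild=1−0.54=0.46, dim=0.64; AND[max(0, a+b−1)] → w = 0.10
Rules with consequent 'medium': {R1, R3} → strengths 0.00, 0.10
Aggregate via t-conorm [min(1, a+b)]: 0.10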